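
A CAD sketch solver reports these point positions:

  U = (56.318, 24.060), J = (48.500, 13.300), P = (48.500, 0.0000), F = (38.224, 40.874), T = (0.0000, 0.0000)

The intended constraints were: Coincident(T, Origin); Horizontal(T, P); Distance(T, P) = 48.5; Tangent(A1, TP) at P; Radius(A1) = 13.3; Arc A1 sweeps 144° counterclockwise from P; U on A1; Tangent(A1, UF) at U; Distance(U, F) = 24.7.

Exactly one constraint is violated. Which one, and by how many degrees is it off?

Tangent(A1, UF) at U — off by 6.90°.

T = (0.00, 0.00) ✓; T.y = 0.00, P.y = 0.00 ✓; |TP| = 48.50 ✓; ∠(JP, PT) = 90.00° ✓; |JP| = 13.30 ✓; bearing(J→U) − bearing(J→P) = 144.0° ✓; |JU| = 13.30 ✓; ∠(JU, UF) = 96.90° ✗; |UF| = 24.70 ✓.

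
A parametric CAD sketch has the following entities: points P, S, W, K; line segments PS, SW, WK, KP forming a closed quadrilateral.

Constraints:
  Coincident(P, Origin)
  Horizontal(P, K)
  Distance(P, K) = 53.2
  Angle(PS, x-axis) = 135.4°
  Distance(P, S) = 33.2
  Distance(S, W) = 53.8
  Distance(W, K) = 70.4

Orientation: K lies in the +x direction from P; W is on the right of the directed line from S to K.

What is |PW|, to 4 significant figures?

30.98

P is at the origin; P and K share the same y with |PK| = 53.2 and K in +x, so K = (53.2, 0). PS runs at 135.4° with |PS| = 33.2, so S = (-23.64, 23.31). W is determined by |SW| = 53.8 and |WK| = 70.4 together: it lies at the intersection of circle(S, 53.8) and circle(K, 70.4). With |SK| = 80.30, the foot of the radical line on SK is 27.31 from S and the perpendicular offset is √(53.8² − 27.31²) = 46.35. Taking the right-of-SK solution: W = (-10.96, -28.97).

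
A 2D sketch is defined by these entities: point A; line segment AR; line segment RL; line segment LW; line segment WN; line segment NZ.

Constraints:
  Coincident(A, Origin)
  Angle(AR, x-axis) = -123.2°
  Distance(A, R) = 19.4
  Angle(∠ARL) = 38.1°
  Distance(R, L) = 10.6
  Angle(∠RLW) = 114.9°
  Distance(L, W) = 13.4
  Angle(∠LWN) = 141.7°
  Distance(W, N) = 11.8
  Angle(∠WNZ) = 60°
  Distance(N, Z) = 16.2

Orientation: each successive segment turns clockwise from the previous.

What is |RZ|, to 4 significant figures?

12.62

A is at the origin; AR runs at -123.2° with length 19.4, so R = (-10.62, -16.23). ∠ARL = 38.1° gives RL at 94.90° from the x-axis; with |RL| = 10.6, L = (-11.53, -5.672). ∠RLW = 114.9° gives LW at 29.80° from the x-axis; with |LW| = 13.4, W = (0.09991, 0.9875). ∠LWN = 141.7° gives WN at -8.500° from the x-axis; with |WN| = 11.8, N = (11.77, -0.7567). ∠WNZ = 60.0° gives NZ at -128.5° from the x-axis; with |NZ| = 16.2, Z = (1.686, -13.43). Then |RZ| = |Z − R| = 12.62.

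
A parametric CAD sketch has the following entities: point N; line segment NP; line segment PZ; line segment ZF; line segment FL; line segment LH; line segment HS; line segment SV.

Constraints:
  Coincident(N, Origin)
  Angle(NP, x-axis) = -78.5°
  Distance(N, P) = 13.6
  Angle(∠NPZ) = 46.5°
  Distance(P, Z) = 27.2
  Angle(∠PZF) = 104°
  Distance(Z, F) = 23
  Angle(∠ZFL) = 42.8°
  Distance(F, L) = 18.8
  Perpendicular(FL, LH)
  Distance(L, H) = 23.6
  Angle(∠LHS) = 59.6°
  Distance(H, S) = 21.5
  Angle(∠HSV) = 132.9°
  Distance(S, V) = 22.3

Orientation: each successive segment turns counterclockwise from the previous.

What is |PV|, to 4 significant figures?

45.28

N is at the origin; NP runs at -78.5° with length 13.6, so P = (2.711, -13.33). ∠NPZ = 46.5° gives PZ at 55.00° from the x-axis; with |PZ| = 27.2, Z = (18.31, 8.954). ∠PZF = 104.0° gives ZF at 131.0° from the x-axis; with |ZF| = 23.0, F = (3.223, 26.31). ∠ZFL = 42.8° gives FL at -91.80° from the x-axis; with |FL| = 18.8, L = (2.633, 7.522). FL is perpendicular to LH, so LH runs at -1.800°; with |LH| = 23.6, H = (26.22, 6.780). ∠LHS = 59.6° gives HS at 118.6° from the x-axis; with |HS| = 21.5, S = (15.93, 25.66). ∠HSV = 132.9° gives SV at 165.7° from the x-axis; with |SV| = 22.3, V = (-5.680, 31.16). Then |PV| = |V − P| = 45.28.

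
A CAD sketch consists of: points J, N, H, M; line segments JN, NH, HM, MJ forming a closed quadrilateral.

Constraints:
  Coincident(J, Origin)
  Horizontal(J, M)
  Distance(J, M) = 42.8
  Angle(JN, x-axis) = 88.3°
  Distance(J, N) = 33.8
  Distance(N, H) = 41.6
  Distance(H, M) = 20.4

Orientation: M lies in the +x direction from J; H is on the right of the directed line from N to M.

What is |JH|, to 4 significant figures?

22.56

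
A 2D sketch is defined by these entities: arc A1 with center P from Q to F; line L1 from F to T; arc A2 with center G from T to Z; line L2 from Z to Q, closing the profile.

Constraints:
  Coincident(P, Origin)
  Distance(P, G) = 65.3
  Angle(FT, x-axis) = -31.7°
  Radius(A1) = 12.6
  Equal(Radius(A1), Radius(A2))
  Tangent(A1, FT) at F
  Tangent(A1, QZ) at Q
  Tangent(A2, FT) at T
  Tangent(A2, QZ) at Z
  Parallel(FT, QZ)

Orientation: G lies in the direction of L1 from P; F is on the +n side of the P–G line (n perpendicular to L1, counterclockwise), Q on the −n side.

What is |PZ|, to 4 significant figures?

66.50

Tangency of A1 to both parallel lines with radius 12.6 puts F and Q at P ± 12.6·n: F = (6.621, 10.72), Q = (-6.621, -10.72). Equal radii place T and Z the same way about G: T = G + 12.6·n = (62.18, -23.59), Z = G − 12.6·n = (48.94, -45.03). Then |PZ| = |Z − P| = 66.50.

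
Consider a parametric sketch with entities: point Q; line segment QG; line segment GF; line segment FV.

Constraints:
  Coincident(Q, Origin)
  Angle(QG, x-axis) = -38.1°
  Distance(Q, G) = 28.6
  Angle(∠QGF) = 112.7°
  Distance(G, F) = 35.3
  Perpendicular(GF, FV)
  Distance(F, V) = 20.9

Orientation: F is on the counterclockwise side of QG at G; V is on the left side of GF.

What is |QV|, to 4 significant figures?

46.66

∠QGF = 112.7°, so GF runs at -38.1° + (180° − 112.7°) = 29.20° from the x-axis; with |GF| = 35.3, F = G + 35.3·(cos 29.20°, sin 29.20°) = (53.32, -0.4258). GF ⟂ FV; with |FV| = 20.9 on the left of GF, V = F + 20.9·(-0.4879, 0.8729) = (43.12, 17.82). Then |QV| = |V − Q| = 46.66.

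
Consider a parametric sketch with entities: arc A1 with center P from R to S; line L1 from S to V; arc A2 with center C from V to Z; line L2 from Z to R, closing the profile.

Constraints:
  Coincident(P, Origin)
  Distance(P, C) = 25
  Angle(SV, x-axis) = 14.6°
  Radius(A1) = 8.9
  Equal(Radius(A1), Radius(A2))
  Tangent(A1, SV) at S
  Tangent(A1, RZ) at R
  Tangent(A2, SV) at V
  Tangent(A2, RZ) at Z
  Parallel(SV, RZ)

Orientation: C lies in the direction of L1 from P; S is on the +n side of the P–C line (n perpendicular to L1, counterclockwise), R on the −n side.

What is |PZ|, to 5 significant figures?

26.537

The slot axis is L1's direction at 14.6°, so u = (cos 14.6°, sin 14.6°) = (0.96771, 0.25207) and n = (−sin 14.6°, cos 14.6°) = (-0.25207, 0.96771). P is at the origin and C lies 25.0 along u from P, so C = 25.0·u = (24.193, 6.3017). Tangency of A1 to both parallel lines with radius 8.9 puts S and R at P ± 8.9·n: S = (-2.2434, 8.6126), R = (2.2434, -8.6126). Equal radii place V and Z the same way about C: V = C + 8.9·n = (21.949, 14.914), Z = C − 8.9·n = (26.436, -2.3109). Then |PZ| = |Z − P| = 26.537.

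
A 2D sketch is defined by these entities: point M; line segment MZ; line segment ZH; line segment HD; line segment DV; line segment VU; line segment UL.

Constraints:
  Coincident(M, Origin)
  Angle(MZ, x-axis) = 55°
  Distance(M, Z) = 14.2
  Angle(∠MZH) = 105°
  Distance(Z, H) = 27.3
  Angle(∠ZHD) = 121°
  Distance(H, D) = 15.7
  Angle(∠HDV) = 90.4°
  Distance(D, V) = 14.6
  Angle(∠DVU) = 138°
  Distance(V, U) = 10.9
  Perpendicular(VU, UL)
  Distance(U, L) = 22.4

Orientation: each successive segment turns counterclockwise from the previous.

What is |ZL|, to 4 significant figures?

16.60

M is at the origin; MZ runs at 55.0° with length 14.2, so Z = (8.145, 11.63). ∠MZH = 105.0° gives ZH at 130.0° from the x-axis; with |ZH| = 27.3, H = (-9.403, 32.54). ∠ZHD = 121.0° gives HD at -171.0° from the x-axis; with |HD| = 15.7, D = (-24.91, 30.09). ∠HDV = 90.4° gives DV at -81.40° from the x-axis; with |DV| = 14.6, V = (-22.73, 15.65). ∠DVU = 138.0° gives VU at -39.40° from the x-axis; with |VU| = 10.9, U = (-14.30, 8.735). The perpendicularity gives UL at right angles to VU, so UL runs at 50.60°; with |UL| = 22.4, L = (-0.08605, 26.04). Then |ZL| = |L − Z| = 16.60.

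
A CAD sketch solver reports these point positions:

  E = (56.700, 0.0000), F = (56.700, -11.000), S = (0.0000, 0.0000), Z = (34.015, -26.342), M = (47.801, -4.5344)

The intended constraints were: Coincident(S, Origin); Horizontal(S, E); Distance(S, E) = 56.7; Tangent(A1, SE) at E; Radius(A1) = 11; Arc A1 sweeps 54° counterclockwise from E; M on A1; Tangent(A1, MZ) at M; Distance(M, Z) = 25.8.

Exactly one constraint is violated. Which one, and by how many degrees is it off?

Tangent(A1, MZ) at M — off by 3.70°.

S = (0.00, 0.00) ✓; S.y = 0.00, E.y = 0.00 ✓; |SE| = 56.70 ✓; ∠(FE, ES) = 90.00° ✓; |FE| = 11.00 ✓; bearing(F→M) − bearing(F→E) = 54.00° ✓; |FM| = 11.00 ✓; ∠(FM, MZ) = 86.30° ✗; |MZ| = 25.80 ✓.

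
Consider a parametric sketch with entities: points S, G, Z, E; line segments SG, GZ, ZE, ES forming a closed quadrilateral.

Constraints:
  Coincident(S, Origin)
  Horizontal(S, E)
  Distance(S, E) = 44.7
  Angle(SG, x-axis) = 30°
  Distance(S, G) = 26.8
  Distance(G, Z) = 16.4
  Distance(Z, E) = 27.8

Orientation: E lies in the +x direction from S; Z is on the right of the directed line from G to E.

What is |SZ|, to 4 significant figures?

17.05

S is at the origin; S and E share the same y with |SE| = 44.7 and E in +x, so E = (44.7, 0). SG runs at 30.0° with |SG| = 26.8, so G = (23.21, 13.40). Z is determined by |GZ| = 16.4 and |ZE| = 27.8 together: it lies at the intersection of circle(G, 16.4) and circle(E, 27.8). With |GE| = 25.33, the foot of the radical line on GE is 2.715 from G and the perpendicular offset is √(16.4² − 2.715²) = 16.17. Taking the right-of-GE solution: Z = (16.96, -1.761).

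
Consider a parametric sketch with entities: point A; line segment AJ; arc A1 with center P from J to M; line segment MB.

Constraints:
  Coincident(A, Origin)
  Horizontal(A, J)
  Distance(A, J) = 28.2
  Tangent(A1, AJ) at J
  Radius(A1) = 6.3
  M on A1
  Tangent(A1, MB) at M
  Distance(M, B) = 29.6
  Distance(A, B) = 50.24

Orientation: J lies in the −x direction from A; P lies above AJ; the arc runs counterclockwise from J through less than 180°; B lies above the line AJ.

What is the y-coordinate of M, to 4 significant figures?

9.028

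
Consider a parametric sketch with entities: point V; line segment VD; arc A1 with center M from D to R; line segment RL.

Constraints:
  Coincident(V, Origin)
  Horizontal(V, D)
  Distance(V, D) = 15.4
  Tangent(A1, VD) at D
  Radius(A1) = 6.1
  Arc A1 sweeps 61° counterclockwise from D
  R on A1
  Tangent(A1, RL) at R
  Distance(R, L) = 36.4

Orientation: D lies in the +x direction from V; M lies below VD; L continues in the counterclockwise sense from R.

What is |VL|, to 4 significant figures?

35.79

V is at the origin; VD is horizontal with |VD| = 15.4 and D on the +x side, so D = (15.40, 0.000). The tangent condition forces MD to be normal to VD, so M = D + (0, -6.1) = (15.40, -6.100). On A1, D sits at bearing 90° from M; a 61° counterclockwise sweep puts R at bearing 151°, so R = M + 6.1·(cos 151°, sin 151°) = (10.06, -3.143). The tangent condition forces MR to be normal to RL, so RL runs along (−sin 151°, cos 151°); with |RL| = 36.4, L = (-7.582, -34.98). Then |VL| = |L − V| = 35.79.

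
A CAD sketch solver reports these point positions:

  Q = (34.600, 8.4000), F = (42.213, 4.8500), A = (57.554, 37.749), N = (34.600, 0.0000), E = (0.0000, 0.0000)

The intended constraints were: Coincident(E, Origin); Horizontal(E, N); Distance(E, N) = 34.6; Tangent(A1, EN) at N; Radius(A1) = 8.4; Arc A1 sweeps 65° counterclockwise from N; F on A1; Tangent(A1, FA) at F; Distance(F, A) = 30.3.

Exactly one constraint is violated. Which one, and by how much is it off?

Distance(F, A) = 30.3 — off by 6.00.

E = (0.00, 0.00) ✓; E.y = 0.00, N.y = 0.00 ✓; |EN| = 34.60 ✓; ∠(QN, NE) = 90.00° ✓; |QN| = 8.400 ✓; bearing(Q→F) − bearing(Q→N) = 65.00° ✓; |QF| = 8.400 ✓; ∠(QF, FA) = 90.00° ✓; |FA| = 36.30 ✗.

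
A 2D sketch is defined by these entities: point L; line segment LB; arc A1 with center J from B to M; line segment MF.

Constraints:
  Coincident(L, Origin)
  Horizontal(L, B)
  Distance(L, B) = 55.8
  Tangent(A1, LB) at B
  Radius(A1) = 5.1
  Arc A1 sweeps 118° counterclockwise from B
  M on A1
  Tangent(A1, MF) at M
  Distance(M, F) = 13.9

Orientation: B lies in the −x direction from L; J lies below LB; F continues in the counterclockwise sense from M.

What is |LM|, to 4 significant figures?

60.77

L is at the origin; L and B share the same y with |LB| = 55.8 and B on the −x side, so B = (-55.80, 0.000). A1 meets LB tangentially, so JB is at right angles to LB, so J = B + (0, -5.1) = (-55.80, -5.100). On A1, B sits at bearing 90° from J; a 118° counterclockwise sweep puts M at bearing 208°, so M = J + 5.1·(cos 208°, sin 208°) = (-60.30, -7.494). Then |LM| = |M − L| = 60.77.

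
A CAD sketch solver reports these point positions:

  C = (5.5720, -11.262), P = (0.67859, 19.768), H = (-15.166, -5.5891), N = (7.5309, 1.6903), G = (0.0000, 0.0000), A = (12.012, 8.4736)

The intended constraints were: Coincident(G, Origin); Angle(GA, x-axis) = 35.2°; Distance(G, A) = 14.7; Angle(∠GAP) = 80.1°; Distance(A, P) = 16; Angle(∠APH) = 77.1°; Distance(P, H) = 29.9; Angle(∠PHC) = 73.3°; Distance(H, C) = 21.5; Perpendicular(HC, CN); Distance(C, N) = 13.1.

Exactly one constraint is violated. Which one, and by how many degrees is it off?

Perpendicular(HC, CN) — off by 6.70°.

G = (0.00, 0.00) ✓; GA at 35.20° ✓; |GA| = 14.70 ✓; ∠GAP = 80.10° ✓; |AP| = 16.00 ✓; ∠APH = 77.10° ✓; |PH| = 29.90 ✓; ∠PHC = 73.30° ✓; |HC| = 21.50 ✓; ∠(HC, CN) = 96.70° ✗; |CN| = 13.10 ✓.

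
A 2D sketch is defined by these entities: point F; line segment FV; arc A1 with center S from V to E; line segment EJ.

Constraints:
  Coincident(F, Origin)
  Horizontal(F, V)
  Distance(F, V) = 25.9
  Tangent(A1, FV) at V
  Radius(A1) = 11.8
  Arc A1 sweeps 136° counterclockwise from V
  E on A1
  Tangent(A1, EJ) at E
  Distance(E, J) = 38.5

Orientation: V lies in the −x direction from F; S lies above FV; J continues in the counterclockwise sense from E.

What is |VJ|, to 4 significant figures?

50.91

F is at the origin; FV is horizontal with |FV| = 25.9 and V on the −x side, so V = (-25.90, 0.000). Since A1 is tangent to FV there, SV ⟂ FV, so S = V + (0, 11.8) = (-25.90, 11.80). On A1, V sits at bearing -90° from S; a 136° counterclockwise sweep puts E at bearing 46°, so E = S + 11.8·(cos 46°, sin 46°) = (-17.70, 20.29). Since A1 is tangent to EJ there, SE ⟂ EJ, so EJ runs along (−sin 46°, cos 46°); with |EJ| = 38.5, J = (-45.40, 47.03). Then |VJ| = |J − V| = 50.91.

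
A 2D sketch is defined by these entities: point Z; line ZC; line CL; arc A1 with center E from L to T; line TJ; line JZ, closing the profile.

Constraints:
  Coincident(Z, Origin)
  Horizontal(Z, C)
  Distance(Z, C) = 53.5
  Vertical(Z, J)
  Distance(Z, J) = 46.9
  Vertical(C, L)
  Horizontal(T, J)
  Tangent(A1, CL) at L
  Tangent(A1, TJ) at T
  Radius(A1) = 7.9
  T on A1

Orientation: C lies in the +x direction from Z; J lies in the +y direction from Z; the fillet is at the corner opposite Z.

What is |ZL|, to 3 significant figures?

66.2

Z is at the origin; ZC is horizontal with |ZC| = 53.5 and C on the +x side, so C = (53.5, 0.00). ZJ is vertical with |ZJ| = 46.9 and J on the +y side, so J = (0.00, 46.9). The virtual corner opposite Z is at (53.5, 46.9). A1 meets CL tangentially, so EL is at right angles to CL and since A1 is tangent to TJ there, ET ⟂ TJ, with radius 7.9, so the center E sits 7.9 in from both sides at E = (45.6, 39.0). That places the tangent points at L = (53.5, 39.0) on CL and T = (45.6, 46.9) on TJ. Then |ZL| = |L − Z| = 66.2.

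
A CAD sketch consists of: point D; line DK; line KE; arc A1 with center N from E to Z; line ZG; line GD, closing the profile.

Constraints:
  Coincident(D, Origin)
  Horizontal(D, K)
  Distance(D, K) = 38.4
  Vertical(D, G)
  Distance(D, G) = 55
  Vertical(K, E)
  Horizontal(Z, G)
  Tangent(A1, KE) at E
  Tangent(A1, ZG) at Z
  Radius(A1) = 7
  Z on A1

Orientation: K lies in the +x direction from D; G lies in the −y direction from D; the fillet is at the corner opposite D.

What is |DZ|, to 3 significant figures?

63.3

D is at the origin; DK is horizontal with |DK| = 38.4 and K on the +x side, so K = (38.4, 0.00). D and G share the same x with |DG| = 55.0 and G on the −y side, so G = (0.00, -55.0). The virtual corner opposite D is at (38.4, -55.0). Tangency of A1 to KE means the radius NE is perpendicular to KE and A1 meets ZG tangentially, so NZ is at right angles to ZG, with radius 7.0, so the center N sits 7.0 in from both sides at N = (31.4, -48.0). That places the tangent points at E = (38.4, -48.0) on KE and Z = (31.4, -55.0) on ZG. Then |DZ| = |Z − D| = 63.3.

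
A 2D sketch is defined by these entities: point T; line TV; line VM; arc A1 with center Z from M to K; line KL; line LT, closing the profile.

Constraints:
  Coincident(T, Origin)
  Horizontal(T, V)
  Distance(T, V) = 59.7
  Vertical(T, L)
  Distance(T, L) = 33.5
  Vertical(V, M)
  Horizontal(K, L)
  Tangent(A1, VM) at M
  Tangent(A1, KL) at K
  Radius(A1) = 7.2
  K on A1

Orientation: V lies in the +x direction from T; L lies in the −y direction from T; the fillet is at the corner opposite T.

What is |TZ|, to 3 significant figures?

58.7

T is at the origin; TV is horizontal with |TV| = 59.7 and V on the +x side, so V = (59.7, 0.00). T and L share the same x with |TL| = 33.5 and L on the −y side, so L = (0.00, -33.5). The virtual corner opposite T is at (59.7, -33.5). A1 meets VM tangentially, so ZM is at right angles to VM and tangency of A1 to KL means the radius ZK is perpendicular to KL, with radius 7.2, so the center Z sits 7.2 in from both sides at Z = (52.5, -26.3). Then |TZ| = |Z − T| = 58.7.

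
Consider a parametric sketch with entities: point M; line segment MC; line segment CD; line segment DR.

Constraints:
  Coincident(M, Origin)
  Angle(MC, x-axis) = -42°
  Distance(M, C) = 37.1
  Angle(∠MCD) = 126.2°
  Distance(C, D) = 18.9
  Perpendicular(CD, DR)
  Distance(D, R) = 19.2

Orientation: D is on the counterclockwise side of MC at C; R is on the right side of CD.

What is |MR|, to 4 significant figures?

63.88

∠MCD = 126.2°, so CD runs at -42.0° + (180° − 126.2°) = 11.80° from the x-axis; with |CD| = 18.9, D = C + 18.9·(cos 11.80°, sin 11.80°) = (46.07, -20.96). The perpendicularity gives DR at right angles to CD; with |DR| = 19.2 on the right of CD, R = D + 19.2·(0.2045, -0.9789) = (50.00, -39.75). Then |MR| = |R − M| = 63.88.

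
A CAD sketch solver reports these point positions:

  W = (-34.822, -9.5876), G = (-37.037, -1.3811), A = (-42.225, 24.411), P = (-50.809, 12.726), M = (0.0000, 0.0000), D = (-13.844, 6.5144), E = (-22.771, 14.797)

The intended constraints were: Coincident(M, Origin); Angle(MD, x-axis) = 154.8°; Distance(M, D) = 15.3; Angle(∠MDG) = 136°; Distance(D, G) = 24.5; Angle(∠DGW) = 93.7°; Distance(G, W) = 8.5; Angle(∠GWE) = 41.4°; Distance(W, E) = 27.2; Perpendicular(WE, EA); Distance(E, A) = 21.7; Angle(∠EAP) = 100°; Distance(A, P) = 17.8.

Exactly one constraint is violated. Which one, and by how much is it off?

Distance(A, P) = 17.8 — off by 3.30.

M = (0.00, 0.00) ✓; MD at 154.8° ✓; |MD| = 15.30 ✓; ∠MDG = 136.0° ✓; |DG| = 24.50 ✓; ∠DGW = 93.70° ✓; |GW| = 8.500 ✓; ∠GWE = 41.40° ✓; |WE| = 27.20 ✓; ∠(WE, EA) = 90.00° ✓; |EA| = 21.70 ✓; ∠EAP = 100.0° ✓; |AP| = 14.50 ✗.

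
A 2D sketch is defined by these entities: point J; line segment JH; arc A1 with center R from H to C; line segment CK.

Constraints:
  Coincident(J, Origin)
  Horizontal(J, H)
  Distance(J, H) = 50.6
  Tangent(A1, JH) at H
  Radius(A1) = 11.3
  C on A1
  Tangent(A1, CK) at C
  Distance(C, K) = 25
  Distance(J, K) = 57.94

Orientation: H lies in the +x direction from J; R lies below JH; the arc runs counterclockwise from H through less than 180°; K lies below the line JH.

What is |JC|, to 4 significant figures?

41.64

J is at the origin; JH is horizontal with |JH| = 50.6 and H on the +x side, so H = (50.60, 0.000). Since A1 is tangent to JH there, RH ⟂ JH, so R = H + (0, -11.3) = (50.60, -11.30). Since RC ⟂ CK (tangency), |RK| = √(11.3² + 25.0²) = 27.44 regardless of where C sits on A1. So K lies on both circle(J, 57.94) and circle(R, 27.44); the below-JH intersection is K = (43.84, -37.89). C is the foot of the tangent from K: C = (39.47, -13.27).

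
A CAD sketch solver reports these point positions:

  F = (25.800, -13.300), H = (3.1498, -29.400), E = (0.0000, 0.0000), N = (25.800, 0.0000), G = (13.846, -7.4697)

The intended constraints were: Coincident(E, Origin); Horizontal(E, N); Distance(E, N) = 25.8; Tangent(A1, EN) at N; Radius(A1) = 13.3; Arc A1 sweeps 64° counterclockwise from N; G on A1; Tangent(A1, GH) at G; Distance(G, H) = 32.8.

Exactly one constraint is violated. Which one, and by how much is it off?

Distance(G, H) = 32.8 — off by 8.40.

E = (0.00, 0.00) ✓; E.y = 0.00, N.y = 0.00 ✓; |EN| = 25.80 ✓; ∠(FN, NE) = 90.00° ✓; |FN| = 13.30 ✓; bearing(F→G) − bearing(F→N) = 64.00° ✓; |FG| = 13.30 ✓; ∠(FG, GH) = 90.00° ✓; |GH| = 24.40 ✗.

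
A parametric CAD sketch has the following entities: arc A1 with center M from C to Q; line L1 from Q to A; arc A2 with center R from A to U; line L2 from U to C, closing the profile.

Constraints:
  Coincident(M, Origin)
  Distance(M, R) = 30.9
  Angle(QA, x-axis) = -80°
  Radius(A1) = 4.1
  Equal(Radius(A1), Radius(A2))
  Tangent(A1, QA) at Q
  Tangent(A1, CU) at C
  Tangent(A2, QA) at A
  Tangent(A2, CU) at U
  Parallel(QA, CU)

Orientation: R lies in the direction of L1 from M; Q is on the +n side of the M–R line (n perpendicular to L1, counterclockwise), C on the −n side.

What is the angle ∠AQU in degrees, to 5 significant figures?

14.862°

The slot axis is L1's direction at -80.0°, so u = (cos -80.0°, sin -80.0°) = (0.17365, -0.98481) and n = (−sin -80.0°, cos -80.0°) = (0.98481, 0.17365). M is at the origin and R lies 30.9 along u from M, so R = 30.9·u = (5.3657, -30.431). Tangency of A1 to both parallel lines with radius 4.1 puts Q and C at M ± 4.1·n: Q = (4.0377, 0.71196), C = (-4.0377, -0.71196). Equal radii place A and U the same way about R: A = R + 4.1·n = (9.4034, -29.719), U = R − 4.1·n = (1.3280, -31.143). Then cos ∠AQU = QA·QU / (|QA||QU|), giving 14.862°.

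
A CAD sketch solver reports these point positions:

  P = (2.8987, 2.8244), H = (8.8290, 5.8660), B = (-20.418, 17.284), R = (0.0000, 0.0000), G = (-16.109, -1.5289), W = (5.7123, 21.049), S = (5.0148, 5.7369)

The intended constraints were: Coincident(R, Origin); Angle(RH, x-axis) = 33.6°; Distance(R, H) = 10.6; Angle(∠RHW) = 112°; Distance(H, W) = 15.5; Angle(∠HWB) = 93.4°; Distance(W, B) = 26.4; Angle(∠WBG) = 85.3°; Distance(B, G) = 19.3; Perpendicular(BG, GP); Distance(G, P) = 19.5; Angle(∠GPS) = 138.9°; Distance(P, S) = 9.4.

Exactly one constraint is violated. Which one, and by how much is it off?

Distance(P, S) = 9.4 — off by 5.80.

R = (0.00, 0.00) ✓; RH at 33.60° ✓; |RH| = 10.60 ✓; ∠RHW = 112.0° ✓; |HW| = 15.50 ✓; ∠HWB = 93.40° ✓; |WB| = 26.40 ✓; ∠WBG = 85.30° ✓; |BG| = 19.30 ✓; ∠(BG, GP) = 90.00° ✓; |GP| = 19.50 ✓; ∠GPS = 138.9° ✓; |PS| = 3.600 ✗.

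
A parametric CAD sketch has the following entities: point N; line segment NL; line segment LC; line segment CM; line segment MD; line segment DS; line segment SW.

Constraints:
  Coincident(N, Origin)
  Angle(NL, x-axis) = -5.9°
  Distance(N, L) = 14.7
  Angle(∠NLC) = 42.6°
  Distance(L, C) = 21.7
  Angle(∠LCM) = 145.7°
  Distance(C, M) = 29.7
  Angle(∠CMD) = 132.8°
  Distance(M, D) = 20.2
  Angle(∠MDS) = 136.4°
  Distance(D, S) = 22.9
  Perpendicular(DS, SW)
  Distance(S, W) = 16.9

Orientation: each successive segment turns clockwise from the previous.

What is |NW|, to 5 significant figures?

37.557

N is at the origin; NL runs at -5.9° with length 14.7, so L = (14.622, -1.5111). ∠NLC = 42.6° gives LC at -143.30° from the x-axis; with |LC| = 21.7, C = (-2.7764, -14.480). ∠LCM = 145.7° gives CM at -177.60° from the x-axis; with |CM| = 29.7, M = (-32.450, -15.723). ∠CMD = 132.8° gives MD at 135.20° from the x-axis; with |MD| = 20.2, D = (-46.784, -1.4896). ∠MDS = 136.4° gives DS at 91.600° from the x-axis; with |DS| = 22.9, S = (-47.423, 21.401). DS is perpendicular to SW, so SW runs at 1.6000°; with |SW| = 16.9, W = (-30.530, 21.873). Then |NW| = |W − N| = 37.557.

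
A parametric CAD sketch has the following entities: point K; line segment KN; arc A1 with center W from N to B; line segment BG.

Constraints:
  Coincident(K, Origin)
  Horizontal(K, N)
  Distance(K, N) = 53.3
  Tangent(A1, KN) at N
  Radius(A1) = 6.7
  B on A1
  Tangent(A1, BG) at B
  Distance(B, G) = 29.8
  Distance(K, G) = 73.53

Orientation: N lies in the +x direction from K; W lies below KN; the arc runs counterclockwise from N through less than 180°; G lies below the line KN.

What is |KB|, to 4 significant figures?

48.91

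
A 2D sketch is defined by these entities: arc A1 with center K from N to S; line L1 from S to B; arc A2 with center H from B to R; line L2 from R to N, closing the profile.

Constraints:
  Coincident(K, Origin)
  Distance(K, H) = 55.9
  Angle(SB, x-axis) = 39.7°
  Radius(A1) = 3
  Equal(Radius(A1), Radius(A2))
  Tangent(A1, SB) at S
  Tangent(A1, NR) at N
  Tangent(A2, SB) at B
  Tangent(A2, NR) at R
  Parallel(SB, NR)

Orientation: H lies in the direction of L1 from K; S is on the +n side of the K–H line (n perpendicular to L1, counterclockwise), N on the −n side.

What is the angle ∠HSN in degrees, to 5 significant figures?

86.928°

The slot axis is L1's direction at 39.7°, so u = (cos 39.7°, sin 39.7°) = (0.76940, 0.63877) and n = (−sin 39.7°, cos 39.7°) = (-0.63877, 0.76940). K is at the origin and H lies 55.9 along u from K, so H = 55.9·u = (43.009, 35.707). Tangency of A1 to both parallel lines with radius 3.0 puts S and N at K ± 3.0·n: S = (-1.9163, 2.3082), N = (1.9163, -2.3082). Then cos ∠HSN = SH·SN / (|SH||SN|), giving 86.928°.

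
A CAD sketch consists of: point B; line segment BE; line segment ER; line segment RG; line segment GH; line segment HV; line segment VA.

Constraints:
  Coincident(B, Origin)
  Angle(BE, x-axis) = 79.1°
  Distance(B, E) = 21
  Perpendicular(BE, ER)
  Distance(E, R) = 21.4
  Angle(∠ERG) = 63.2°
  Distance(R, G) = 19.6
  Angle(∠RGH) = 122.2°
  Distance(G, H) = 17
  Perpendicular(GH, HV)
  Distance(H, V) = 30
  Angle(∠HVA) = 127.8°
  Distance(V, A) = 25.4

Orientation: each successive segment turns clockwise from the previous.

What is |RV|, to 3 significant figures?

30.5

B is at the origin; BE runs at 79.1° with length 21.0, so E = (3.97, 20.6). BE ⟂ ER, so ER runs at -10.9°; with |ER| = 21.4, R = (25.0, 16.6). ∠ERG = 63.2° gives RG at -128° from the x-axis; with |RG| = 19.6, G = (13.0, 1.07). ∠RGH = 122.2° gives GH at 174° from the x-axis; with |GH| = 17.0, H = (-3.92, 2.70). GH ⟂ HV, so HV runs at 84.5°; with |HV| = 30.0, V = (-1.05, 32.6). Then |RV| = |V − R| = 30.5.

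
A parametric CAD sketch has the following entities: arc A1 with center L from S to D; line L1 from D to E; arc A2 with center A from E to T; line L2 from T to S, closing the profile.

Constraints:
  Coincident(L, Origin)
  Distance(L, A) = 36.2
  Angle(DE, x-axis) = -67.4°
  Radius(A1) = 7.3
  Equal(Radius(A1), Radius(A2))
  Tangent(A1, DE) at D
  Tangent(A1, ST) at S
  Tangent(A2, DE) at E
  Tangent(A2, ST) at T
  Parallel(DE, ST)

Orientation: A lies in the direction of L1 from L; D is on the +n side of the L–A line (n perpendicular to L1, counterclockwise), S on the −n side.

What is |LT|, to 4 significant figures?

36.93

The slot axis is L1's direction at -67.4°, so u = (cos -67.4°, sin -67.4°) = (0.3843, -0.9232) and n = (−sin -67.4°, cos -67.4°) = (0.9232, 0.3843). L is at the origin and A lies 36.2 along u from L, so A = 36.2·u = (13.91, -33.42). Tangency of A1 to both parallel lines with radius 7.3 puts D and S at L ± 7.3·n: D = (6.739, 2.805), S = (-6.739, -2.805). Equal radii place E and T the same way about A: E = A + 7.3·n = (20.65, -30.61), T = A − 7.3·n = (7.172, -36.23). Then |LT| = |T − L| = 36.93.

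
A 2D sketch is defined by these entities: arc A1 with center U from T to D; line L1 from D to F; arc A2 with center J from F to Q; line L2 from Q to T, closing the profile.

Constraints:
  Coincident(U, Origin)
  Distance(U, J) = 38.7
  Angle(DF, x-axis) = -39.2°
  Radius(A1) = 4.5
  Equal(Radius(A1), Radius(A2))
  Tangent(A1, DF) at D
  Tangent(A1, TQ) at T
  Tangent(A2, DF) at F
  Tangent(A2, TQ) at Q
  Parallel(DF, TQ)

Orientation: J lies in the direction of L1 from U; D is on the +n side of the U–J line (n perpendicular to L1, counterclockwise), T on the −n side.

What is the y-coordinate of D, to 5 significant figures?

3.4873

The slot axis is L1's direction at -39.2°, so u = (cos -39.2°, sin -39.2°) = (0.77494, -0.63203) and n = (−sin -39.2°, cos -39.2°) = (0.63203, 0.77494). U is at the origin and J lies 38.7 along u from U, so J = 38.7·u = (29.990, -24.460). Tangency of A1 to both parallel lines with radius 4.5 puts D and T at U ± 4.5·n: D = (2.8441, 3.4873), T = (-2.8441, -3.4873). So D.y = 3.4873.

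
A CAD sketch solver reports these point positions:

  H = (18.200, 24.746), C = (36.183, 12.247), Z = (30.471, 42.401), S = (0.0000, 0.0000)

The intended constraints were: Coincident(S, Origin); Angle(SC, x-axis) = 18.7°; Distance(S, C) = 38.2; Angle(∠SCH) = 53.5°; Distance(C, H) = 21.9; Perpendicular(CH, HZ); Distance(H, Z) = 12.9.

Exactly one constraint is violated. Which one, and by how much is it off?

Distance(H, Z) = 12.9 — off by 8.60.

S = (0.00, 0.00) ✓; SC at 18.70° ✓; |SC| = 38.20 ✓; ∠SCH = 53.50° ✓; |CH| = 21.90 ✓; ∠(CH, HZ) = 90.00° ✓; |HZ| = 21.50 ✗.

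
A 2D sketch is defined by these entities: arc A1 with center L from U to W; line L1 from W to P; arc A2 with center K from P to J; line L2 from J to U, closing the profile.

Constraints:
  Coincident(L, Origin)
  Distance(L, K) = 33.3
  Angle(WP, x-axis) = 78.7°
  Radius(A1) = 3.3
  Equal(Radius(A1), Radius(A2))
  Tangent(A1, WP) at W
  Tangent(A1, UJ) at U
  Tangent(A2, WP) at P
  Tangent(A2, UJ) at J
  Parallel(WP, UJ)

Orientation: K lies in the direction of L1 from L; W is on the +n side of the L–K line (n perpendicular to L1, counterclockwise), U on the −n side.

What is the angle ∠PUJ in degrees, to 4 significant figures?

11.21°

Tangency of A1 to both parallel lines with radius 3.3 puts W and U at L ± 3.3·n: W = (-3.236, 0.6466), U = (3.236, -0.6466). Equal radii place P and J the same way about K: P = K + 3.3·n = (3.289, 33.30), J = K − 3.3·n = (9.761, 32.01). Then cos ∠PUJ = UP·UJ / (|UP||UJ|), giving 11.21°.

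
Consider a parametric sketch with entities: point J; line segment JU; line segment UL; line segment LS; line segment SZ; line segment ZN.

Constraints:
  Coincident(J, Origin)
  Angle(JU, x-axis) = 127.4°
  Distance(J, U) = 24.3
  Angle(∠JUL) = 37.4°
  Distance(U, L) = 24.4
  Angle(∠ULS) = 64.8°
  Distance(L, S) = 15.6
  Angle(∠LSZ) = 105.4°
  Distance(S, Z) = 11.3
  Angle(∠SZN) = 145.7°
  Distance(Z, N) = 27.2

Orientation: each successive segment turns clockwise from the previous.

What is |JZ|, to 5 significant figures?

12.939

∠ULS = 64.8° gives LS at -130.40° from the x-axis; with |LS| = 15.6, S = (-1.3235, 1.0269). ∠LSZ = 105.4° gives SZ at 155.00° from the x-axis; with |SZ| = 11.3, Z = (-11.565, 5.8024). Then |JZ| = |Z − J| = 12.939.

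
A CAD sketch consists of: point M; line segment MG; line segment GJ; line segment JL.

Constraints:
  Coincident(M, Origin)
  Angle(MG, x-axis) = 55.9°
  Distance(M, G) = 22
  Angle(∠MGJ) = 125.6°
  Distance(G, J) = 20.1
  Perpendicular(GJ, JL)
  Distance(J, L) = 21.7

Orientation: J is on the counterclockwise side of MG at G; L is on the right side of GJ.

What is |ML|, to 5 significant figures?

51.479

M is at the origin; MG runs at 55.9° with length 22.0, so G = 22.0·(cos 55.9°, sin 55.9°) = (12.334, 18.217). ∠MGJ = 125.6°, so GJ runs at 55.9° + (180° − 125.6°) = 110.30° from the x-axis; with |GJ| = 20.1, J = G + 20.1·(cos 110.30°, sin 110.30°) = (5.3607, 37.069). GJ is perpendicular to JL; with |JL| = 21.7 on the right of GJ, L = J + 21.7·(0.93789, 0.34694) = (25.713, 44.597). Then |ML| = |L − M| = 51.479.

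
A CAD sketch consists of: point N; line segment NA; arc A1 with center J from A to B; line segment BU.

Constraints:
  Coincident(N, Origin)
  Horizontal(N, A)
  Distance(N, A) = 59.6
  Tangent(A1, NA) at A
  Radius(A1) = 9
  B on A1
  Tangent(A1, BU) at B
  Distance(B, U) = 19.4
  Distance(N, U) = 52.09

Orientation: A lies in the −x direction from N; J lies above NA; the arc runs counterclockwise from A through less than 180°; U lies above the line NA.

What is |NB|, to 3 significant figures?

51.4

Checks: |JB| = 9.000 ✓; ∠(JB, BU) = 90.00° ✓; |BU| = 19.40 ✓; |NU| = 52.09 ✓.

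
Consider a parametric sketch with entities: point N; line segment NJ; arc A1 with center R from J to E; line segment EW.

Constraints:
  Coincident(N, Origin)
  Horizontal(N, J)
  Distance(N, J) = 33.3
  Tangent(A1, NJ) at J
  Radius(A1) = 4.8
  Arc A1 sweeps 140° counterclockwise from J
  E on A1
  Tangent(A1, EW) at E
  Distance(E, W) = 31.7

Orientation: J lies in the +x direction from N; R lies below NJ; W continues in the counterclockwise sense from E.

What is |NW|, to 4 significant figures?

61.67

N is at the origin; N and J share the same y with |NJ| = 33.3 and J on the +x side, so J = (33.30, 0.000). A1 meets NJ tangentially, so RJ is at right angles to NJ, so R = J + (0, -4.8) = (33.30, -4.800). On A1, J sits at bearing 90° from R; a 140° counterclockwise sweep puts E at bearing 230°, so E = R + 4.8·(cos 230°, sin 230°) = (30.21, -8.477). Since A1 is tangent to EW there, RE ⟂ EW, so EW runs along (−sin 230°, cos 230°); with |EW| = 31.7, W = (54.50, -28.85). Then |NW| = |W − N| = 61.67.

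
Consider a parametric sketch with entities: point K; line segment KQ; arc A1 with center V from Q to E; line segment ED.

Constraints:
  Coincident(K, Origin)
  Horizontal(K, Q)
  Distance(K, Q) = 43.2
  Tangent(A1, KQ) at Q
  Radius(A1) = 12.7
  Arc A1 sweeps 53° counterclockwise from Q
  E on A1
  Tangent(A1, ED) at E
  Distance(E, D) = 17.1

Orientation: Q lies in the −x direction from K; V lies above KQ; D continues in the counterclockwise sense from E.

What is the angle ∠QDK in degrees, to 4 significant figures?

98.10°

K is at the origin; K and Q share the same y with |KQ| = 43.2 and Q on the −x side, so Q = (-43.20, 0.000). The tangent condition forces VQ to be normal to KQ, so V = Q + (0, 12.7) = (-43.20, 12.70). On A1, Q sits at bearing -90° from V; a 53° counterclockwise sweep puts E at bearing -37°, so E = V + 12.7·(cos -37°, sin -37°) = (-33.06, 5.057). A1 meets ED tangentially, so VE is at right angles to ED, so ED runs along (−sin -37°, cos -37°); with |ED| = 17.1, D = (-22.77, 18.71). Then cos ∠QDK = DQ·DK / (|DQ||DK|), giving 98.10°.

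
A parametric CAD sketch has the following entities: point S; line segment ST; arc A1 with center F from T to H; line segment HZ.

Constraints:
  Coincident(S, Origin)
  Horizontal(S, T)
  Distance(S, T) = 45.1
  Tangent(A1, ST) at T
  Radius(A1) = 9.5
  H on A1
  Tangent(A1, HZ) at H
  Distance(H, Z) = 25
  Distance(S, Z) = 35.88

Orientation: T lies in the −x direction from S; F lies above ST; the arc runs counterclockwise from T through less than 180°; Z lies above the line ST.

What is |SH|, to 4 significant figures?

37.18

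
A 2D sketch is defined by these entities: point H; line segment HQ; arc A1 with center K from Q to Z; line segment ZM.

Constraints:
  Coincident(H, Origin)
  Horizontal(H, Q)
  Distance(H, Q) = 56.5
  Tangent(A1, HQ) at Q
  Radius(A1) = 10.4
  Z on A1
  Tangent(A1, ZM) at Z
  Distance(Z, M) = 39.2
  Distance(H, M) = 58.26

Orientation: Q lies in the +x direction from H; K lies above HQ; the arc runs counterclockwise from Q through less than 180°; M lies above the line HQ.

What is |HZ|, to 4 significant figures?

66.30

Checks: |KZ| = 10.40 ✓; ∠(KZ, ZM) = 90.00° ✓; |ZM| = 39.20 ✓; |HM| = 58.26 ✓.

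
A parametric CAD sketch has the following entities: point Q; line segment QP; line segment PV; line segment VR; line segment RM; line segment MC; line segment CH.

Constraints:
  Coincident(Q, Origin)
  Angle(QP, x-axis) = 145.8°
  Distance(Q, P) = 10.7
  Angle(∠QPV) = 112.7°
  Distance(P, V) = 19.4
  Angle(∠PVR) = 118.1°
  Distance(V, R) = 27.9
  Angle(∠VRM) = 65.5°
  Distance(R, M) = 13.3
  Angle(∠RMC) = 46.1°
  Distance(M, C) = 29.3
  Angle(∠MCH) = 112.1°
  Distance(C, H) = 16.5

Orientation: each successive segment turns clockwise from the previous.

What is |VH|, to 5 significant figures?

35.467

Q is at the origin; QP runs at 145.8° with length 10.7, so P = (-8.8498, 6.0143). ∠QPV = 112.7° gives PV at 78.500° from the x-axis; with |PV| = 19.4, V = (-4.9820, 25.025). ∠PVR = 118.1° gives VR at 16.600° from the x-axis; with |VR| = 27.9, R = (21.755, 32.996). ∠VRM = 65.5° gives RM at -97.900° from the x-axis; with |RM| = 13.3, M = (19.927, 19.822). ∠RMC = 46.1° gives MC at 128.20° from the x-axis; with |MC| = 29.3, C = (1.8078, 42.847). ∠MCH = 112.1° gives CH at 60.300° from the x-axis; with |CH| = 16.5, H = (9.9829, 57.180). Then |VH| = |H − V| = 35.467.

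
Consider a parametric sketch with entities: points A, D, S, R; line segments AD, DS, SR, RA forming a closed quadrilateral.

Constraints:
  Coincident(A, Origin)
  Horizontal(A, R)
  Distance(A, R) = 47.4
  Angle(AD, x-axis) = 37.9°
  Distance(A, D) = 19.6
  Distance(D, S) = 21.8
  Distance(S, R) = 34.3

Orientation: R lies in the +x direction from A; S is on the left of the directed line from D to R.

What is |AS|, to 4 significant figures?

41.12

Checks: |DS| = 21.80 ✓; |SR| = 34.30 ✓.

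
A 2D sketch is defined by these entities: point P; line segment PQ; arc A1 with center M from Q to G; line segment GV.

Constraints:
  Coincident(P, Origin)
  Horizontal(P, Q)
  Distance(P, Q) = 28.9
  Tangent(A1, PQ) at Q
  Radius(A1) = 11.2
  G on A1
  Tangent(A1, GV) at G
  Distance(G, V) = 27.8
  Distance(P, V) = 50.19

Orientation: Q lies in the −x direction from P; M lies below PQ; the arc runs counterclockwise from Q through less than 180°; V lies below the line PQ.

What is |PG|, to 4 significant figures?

42.19

Checks: |MG| = 11.20 ✓; ∠(MG, GV) = 90.00° ✓; |GV| = 27.80 ✓; |PV| = 50.19 ✓.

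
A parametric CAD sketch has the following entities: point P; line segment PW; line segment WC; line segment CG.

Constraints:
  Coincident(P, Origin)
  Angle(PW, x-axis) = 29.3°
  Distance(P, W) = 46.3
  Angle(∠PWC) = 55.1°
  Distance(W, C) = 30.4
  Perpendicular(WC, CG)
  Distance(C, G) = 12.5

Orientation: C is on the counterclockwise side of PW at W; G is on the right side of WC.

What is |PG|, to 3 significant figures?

50.6

P is at the origin; PW runs at 29.3° with length 46.3, so W = 46.3·(cos 29.3°, sin 29.3°) = (40.4, 22.7). ∠PWC = 55.1°, so WC runs at 29.3° + (180° − 55.1°) = 154° from the x-axis; with |WC| = 30.4, C = W + 30.4·(cos 154°, sin 154°) = (13.0, 35.9). The perpendicularity gives CG at right angles to WC; with |CG| = 12.5 on the right of WC, G = C + 12.5·(0.435, 0.900) = (18.4, 47.1). Then |PG| = |G − P| = 50.6.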